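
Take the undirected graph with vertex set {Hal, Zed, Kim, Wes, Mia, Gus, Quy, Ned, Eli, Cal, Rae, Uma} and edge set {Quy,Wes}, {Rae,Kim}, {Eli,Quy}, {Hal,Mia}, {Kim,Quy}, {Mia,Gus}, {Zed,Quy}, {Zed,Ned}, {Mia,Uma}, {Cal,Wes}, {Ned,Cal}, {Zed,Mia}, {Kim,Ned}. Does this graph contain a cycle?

|V| = 12, |E| = 13, number of components = 1.
One cycle is Zed-Quy-Wes-Cal-Ned-Zed.

Yes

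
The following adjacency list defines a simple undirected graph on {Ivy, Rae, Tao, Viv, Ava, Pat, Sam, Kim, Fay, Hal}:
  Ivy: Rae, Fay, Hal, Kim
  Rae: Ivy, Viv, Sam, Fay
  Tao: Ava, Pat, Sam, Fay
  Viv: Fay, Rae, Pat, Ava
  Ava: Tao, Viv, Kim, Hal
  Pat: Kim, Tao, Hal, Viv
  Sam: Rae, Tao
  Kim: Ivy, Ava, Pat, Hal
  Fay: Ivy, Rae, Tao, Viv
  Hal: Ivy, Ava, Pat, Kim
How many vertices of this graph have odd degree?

Degrees: Ivy:4, Rae:4, Tao:4, Viv:4, Ava:4, Pat:4, Sam:2, Kim:4, Fay:4, Hal:4
Odd-degree vertices: none.

0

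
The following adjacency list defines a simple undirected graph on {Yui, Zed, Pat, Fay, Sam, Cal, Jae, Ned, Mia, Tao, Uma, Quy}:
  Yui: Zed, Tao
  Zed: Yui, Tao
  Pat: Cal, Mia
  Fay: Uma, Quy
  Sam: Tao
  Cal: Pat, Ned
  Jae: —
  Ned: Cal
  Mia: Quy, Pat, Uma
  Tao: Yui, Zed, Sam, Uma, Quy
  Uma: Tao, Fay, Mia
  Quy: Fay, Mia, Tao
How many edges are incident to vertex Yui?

Neighbors of Yui: Zed, Tao.

2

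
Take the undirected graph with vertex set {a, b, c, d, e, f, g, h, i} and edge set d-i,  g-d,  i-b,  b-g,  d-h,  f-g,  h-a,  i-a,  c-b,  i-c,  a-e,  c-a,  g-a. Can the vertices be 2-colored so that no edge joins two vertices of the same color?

No

The cycle a-c-i-a has length 3, which is odd, so the graph is not bipartite.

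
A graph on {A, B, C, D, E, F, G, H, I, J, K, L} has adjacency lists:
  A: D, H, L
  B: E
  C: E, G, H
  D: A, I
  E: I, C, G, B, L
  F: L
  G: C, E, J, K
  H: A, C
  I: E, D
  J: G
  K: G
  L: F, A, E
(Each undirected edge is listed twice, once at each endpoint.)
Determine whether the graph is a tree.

No

|V| = 12, |E| = 14.
Connected but with 14 > 11 edges, so it has a cycle and is not a tree.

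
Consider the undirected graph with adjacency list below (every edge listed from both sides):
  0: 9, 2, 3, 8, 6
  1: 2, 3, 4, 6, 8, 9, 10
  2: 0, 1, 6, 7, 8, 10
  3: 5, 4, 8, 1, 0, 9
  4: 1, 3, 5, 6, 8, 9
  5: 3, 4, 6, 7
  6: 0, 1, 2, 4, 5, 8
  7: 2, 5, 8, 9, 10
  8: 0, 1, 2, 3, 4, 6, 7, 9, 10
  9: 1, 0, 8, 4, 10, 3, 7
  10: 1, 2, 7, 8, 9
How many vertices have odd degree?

Degrees: 0:5, 1:7, 2:6, 3:6, 4:6, 5:4, 6:6, 7:5, 8:9, 9:7, 10:5
Odd-degree vertices: 0, 1, 7, 8, 9, 10.

6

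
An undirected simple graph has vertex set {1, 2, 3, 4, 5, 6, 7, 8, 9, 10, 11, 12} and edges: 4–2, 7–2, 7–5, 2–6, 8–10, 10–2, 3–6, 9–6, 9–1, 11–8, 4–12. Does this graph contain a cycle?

The graph has 12 vertices, 11 edges, and 1 connected component.
Since 11 = 12 - 1, the graph is a forest and contains no cycle.

No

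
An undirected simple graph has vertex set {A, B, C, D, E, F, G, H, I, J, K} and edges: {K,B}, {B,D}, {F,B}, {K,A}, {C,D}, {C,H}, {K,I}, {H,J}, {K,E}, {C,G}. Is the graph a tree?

Yes

The graph has 11 vertices and 10 edges.
Connected and |E| = |V| - 1, which characterizes a tree.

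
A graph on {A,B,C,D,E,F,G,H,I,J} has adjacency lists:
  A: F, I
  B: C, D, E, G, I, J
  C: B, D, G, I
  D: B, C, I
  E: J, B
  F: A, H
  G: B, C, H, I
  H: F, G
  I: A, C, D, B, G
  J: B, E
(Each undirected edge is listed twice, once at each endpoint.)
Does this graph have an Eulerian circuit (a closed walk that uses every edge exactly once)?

Degrees: A:2, B:6, C:4, D:3, E:2, F:2, G:4, H:2, I:5, J:2
D, I have odd degree; an Eulerian circuit needs every degree to be even, so none exists.

No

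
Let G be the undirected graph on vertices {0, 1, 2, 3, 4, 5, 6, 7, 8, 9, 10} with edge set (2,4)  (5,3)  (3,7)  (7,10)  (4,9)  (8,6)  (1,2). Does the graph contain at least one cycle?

No

The graph has 11 vertices, 7 edges, and 4 connected components.
A forest on 11 vertices with 4 components has exactly 7 edges, which matches — so no cycle.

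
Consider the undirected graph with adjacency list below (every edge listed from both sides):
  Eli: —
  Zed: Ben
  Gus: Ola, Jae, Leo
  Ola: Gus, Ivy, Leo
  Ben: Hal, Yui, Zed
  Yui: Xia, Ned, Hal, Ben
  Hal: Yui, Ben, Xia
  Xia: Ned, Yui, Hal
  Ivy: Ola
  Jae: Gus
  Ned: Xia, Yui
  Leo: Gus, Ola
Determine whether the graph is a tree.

No

|V| = 12, |E| = 13.
It is not connected, so it is not a tree.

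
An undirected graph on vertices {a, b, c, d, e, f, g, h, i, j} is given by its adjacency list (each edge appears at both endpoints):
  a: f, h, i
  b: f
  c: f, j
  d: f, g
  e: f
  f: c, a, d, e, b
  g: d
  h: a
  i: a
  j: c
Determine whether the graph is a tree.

Yes

The graph has 10 vertices and 9 edges.
Connected and |E| = |V| - 1, which characterizes a tree.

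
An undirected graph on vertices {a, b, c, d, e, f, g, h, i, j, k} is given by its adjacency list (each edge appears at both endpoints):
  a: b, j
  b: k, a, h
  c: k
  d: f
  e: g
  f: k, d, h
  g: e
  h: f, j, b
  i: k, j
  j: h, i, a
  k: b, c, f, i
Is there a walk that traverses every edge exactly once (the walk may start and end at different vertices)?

Degrees: a:2, b:3, c:1, d:1, e:1, f:3, g:1, h:3, i:2, j:3, k:4
Odd-degree vertices: b, c, d, e, f, g, h, j (8 total).
With 8 odd-degree vertices (more than two), no single trail can use every edge.

No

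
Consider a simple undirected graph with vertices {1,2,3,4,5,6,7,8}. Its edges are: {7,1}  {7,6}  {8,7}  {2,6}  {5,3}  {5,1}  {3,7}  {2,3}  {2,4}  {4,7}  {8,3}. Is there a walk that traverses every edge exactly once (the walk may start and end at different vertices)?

Yes

Degrees: 1:2, 2:3, 3:4, 4:2, 5:2, 6:2, 7:5, 8:2
Odd-degree vertices: 2, 7 (2 total).
The non-isolated vertices are connected and exactly 2 have odd degree, so an Eulerian trail exists (from 2 to 7).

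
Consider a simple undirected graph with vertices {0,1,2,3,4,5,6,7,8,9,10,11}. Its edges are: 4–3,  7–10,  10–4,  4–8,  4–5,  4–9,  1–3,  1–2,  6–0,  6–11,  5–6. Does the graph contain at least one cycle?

|V| = 12, |E| = 11, number of components = 1.
A forest on 12 vertices with 1 component has exactly 11 edges, which matches — so no cycle.

No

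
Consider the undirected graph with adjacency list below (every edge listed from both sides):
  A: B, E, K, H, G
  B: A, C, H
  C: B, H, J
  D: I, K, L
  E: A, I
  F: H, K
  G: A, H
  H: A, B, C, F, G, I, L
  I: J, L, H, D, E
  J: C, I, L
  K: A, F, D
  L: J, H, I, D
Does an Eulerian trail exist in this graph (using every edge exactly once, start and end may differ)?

Degrees: A:5, B:3, C:3, D:3, E:2, F:2, G:2, H:7, I:5, J:3, K:3, L:4
Odd-degree vertices: A, B, C, D, H, I, J, K (8 total).
With 8 odd-degree vertices (more than two), no single trail can use every edge.

No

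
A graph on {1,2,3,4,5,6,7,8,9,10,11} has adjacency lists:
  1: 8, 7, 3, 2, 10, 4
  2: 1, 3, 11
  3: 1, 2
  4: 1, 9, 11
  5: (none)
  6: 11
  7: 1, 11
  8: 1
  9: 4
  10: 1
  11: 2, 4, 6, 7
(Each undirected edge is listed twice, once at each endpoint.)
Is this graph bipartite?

No

The cycle 2-3-1-2 has length 3, which is odd, so the graph is not bipartite.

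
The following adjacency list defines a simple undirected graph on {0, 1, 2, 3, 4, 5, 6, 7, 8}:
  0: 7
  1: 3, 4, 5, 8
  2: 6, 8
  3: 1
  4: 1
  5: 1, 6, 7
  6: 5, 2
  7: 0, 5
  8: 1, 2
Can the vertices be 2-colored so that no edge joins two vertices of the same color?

The cycle 1-5-6-2-8-1 has length 5, which is odd, so the graph is not bipartite.

No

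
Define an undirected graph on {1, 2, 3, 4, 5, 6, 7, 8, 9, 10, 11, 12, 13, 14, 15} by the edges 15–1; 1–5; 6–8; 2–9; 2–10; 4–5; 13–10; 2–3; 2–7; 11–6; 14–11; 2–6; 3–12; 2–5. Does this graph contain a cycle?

The graph has 15 vertices, 14 edges, and 1 connected component.
A forest on 15 vertices with 1 component has exactly 14 edges, which matches — so no cycle.

No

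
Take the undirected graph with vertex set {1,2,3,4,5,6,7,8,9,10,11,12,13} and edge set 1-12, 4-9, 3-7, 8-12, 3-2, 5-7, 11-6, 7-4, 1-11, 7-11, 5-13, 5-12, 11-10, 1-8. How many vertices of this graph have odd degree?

Degrees: 1:3, 2:1, 3:2, 4:2, 5:3, 6:1, 7:4, 8:2, 9:1, 10:1, 11:4, 12:3, 13:1
Odd-degree vertices: 1, 2, 5, 6, 9, 10, 12, 13.

8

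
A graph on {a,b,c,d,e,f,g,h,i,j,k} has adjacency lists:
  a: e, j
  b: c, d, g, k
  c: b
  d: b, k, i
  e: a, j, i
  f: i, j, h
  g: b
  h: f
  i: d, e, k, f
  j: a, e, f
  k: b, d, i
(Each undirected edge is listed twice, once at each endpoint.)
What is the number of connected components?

1

Component: {a, b, c, d, e, f, g, h, i, j, k}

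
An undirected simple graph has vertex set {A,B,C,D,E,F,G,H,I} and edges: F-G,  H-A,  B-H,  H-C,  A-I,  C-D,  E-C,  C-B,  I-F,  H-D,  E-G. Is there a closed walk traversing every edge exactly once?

Degrees: A:2, B:2, C:4, D:2, E:2, F:2, G:2, H:4, I:2
All degrees are even and the non-isolated vertices are connected — an Eulerian circuit exists.

Yes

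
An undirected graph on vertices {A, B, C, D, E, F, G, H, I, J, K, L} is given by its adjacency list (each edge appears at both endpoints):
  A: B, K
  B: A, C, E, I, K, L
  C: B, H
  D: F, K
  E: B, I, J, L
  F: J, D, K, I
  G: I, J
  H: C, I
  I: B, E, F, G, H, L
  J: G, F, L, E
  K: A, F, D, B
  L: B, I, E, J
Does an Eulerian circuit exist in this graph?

Degrees: A:2, B:6, C:2, D:2, E:4, F:4, G:2, H:2, I:6, J:4, K:4, L:4
All degrees are even and the non-isolated vertices are connected — an Eulerian circuit exists.

Yes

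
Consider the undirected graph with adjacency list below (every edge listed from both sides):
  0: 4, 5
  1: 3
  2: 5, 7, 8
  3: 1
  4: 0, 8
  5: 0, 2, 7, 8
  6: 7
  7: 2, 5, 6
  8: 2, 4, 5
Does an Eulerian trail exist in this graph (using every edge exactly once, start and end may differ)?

Degrees: 0:2, 1:1, 2:3, 3:1, 4:2, 5:4, 6:1, 7:3, 8:3
Odd-degree vertices: 1, 2, 3, 6, 7, 8 (6 total).
An Eulerian trail requires 0 or 2 odd-degree vertices; here there are 6.

No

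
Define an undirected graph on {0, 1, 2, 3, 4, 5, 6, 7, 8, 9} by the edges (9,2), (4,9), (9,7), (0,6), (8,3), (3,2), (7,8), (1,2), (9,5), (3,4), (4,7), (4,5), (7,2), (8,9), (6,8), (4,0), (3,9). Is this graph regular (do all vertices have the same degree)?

Degrees: 0:2, 1:1, 2:4, 3:4, 4:5, 5:2, 6:2, 7:4, 8:4, 9:6
Vertex 1 has degree 1 while 9 has degree 6, so the graph is not regular.

No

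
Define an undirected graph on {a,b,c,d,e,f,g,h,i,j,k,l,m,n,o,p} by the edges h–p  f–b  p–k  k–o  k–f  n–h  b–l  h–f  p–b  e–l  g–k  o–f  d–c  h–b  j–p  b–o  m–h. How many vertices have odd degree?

Degrees: a:0, b:5, c:1, d:1, e:1, f:4, g:1, h:5, i:0, j:1, k:4, l:2, m:1, n:1, o:3, p:4
Odd-degree vertices: b, c, d, e, g, h, j, m, n, o.

10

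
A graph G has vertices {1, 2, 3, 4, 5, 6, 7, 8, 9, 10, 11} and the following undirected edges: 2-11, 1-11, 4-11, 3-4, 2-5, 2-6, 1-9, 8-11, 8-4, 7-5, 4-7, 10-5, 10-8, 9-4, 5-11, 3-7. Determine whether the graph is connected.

Yes

A breadth-first search from 1 visits 1, 11, 9, 4, 2, 5, 8, 3, 7, 6, 10 — all 11 vertices — so the graph is connected.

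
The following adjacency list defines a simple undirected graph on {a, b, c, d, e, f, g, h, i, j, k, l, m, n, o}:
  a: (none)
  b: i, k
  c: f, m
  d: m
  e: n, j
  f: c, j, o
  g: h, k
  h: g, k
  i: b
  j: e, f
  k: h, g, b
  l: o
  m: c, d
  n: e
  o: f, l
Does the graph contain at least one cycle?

Yes

The graph has 15 vertices, 13 edges, and 3 connected components.
Since 13 > 15 - 3, a cycle must exist; for instance k-h-g-k.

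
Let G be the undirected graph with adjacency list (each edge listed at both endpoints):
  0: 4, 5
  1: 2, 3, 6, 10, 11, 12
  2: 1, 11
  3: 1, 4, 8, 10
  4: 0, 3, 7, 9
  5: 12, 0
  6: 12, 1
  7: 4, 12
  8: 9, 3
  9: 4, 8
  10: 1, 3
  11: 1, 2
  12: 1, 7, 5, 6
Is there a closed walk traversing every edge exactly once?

Yes

Degrees: 0:2, 1:6, 2:2, 3:4, 4:4, 5:2, 6:2, 7:2, 8:2, 9:2, 10:2, 11:2, 12:4
Every vertex has even degree and the edges form a single connected piece, so an Eulerian circuit exists.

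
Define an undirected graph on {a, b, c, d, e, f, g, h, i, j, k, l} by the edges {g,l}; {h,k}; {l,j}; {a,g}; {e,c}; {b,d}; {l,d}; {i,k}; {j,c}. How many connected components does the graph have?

Component: {f}
Component: {h, i, k}
Component: {a, b, c, d, e, g, j, l}

3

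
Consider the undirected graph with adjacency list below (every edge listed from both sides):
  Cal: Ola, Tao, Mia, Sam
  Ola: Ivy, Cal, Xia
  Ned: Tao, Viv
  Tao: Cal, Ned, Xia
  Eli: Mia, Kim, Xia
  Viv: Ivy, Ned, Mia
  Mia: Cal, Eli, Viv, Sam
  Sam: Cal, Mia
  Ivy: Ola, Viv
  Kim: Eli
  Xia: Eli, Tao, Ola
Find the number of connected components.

1

Component: {Cal, Ola, Ned, Tao, Eli, Viv, Mia, Sam, Ivy, Kim, Xia}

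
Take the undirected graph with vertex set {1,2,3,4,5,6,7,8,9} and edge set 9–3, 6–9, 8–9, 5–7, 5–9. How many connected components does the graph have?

Component: {1}
Component: {2}
Component: {4}
Component: {3, 5, 6, 7, 8, 9}

4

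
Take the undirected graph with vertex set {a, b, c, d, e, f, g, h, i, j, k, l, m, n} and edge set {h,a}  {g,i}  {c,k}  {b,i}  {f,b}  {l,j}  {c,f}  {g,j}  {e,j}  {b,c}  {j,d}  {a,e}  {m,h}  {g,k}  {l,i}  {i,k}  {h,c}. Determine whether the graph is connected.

No

Component: {n}
Component: {a, b, c, d, e, f, g, h, i, j, k, l, m}
No edge joins these 2 groups, so the graph is disconnected.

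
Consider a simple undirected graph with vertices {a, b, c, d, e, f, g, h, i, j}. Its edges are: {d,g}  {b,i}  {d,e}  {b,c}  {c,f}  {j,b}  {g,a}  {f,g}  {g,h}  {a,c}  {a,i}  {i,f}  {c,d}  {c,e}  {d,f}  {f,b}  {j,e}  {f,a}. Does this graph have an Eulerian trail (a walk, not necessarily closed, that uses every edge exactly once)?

Degrees: a:4, b:4, c:5, d:4, e:3, f:6, g:4, h:1, i:3, j:2
Odd-degree vertices: c, e, h, i (4 total).
With 4 odd-degree vertices (more than two), no single trail can use every edge.

No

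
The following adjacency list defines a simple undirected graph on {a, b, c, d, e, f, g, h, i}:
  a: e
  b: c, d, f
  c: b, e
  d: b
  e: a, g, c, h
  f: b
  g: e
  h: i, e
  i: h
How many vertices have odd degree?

6

Degrees: a:1, b:3, c:2, d:1, e:4, f:1, g:1, h:2, i:1
Odd-degree vertices: a, b, d, f, g, i.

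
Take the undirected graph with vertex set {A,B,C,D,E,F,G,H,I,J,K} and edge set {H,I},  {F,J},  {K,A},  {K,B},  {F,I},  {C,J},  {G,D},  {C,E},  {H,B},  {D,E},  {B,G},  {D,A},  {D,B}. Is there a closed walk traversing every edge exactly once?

Yes

Degrees: A:2, B:4, C:2, D:4, E:2, F:2, G:2, H:2, I:2, J:2, K:2
All degrees are even and the non-isolated vertices are connected — an Eulerian circuit exists.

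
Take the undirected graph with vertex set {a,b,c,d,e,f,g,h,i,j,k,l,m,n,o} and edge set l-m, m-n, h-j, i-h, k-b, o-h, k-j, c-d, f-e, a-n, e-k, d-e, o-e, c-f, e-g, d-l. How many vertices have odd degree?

8

Degrees: a:1, b:1, c:2, d:3, e:5, f:2, g:1, h:3, i:1, j:2, k:3, l:2, m:2, n:2, o:2
Odd-degree vertices: a, b, d, e, g, h, i, k.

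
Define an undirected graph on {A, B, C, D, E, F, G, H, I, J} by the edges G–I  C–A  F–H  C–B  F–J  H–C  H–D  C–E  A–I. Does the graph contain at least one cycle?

The graph has 10 vertices, 9 edges, and 1 connected component.
Since 9 = 10 - 1, the graph is a forest and contains no cycle.

No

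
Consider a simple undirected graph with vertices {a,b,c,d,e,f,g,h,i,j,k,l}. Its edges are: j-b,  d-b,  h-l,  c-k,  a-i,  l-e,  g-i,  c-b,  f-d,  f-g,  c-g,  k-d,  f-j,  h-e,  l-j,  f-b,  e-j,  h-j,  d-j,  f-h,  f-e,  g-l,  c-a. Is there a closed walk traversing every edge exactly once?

Degrees: a:2, b:4, c:4, d:4, e:4, f:6, g:4, h:4, i:2, j:6, k:2, l:4
All degrees are even and the non-isolated vertices are connected — an Eulerian circuit exists.

Yes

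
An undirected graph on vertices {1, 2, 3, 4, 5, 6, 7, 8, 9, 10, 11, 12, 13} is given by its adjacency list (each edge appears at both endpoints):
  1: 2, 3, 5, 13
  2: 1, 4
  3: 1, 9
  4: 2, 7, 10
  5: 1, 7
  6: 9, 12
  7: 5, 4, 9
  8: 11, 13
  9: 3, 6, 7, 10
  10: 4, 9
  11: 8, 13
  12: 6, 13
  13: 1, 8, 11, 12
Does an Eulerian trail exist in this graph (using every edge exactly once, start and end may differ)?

Yes

Degrees: 1:4, 2:2, 3:2, 4:3, 5:2, 6:2, 7:3, 8:2, 9:4, 10:2, 11:2, 12:2, 13:4
Odd-degree vertices: 4, 7 (2 total).
With 2 odd-degree vertices and all edges in one connected piece, an Eulerian trail exists (from 4 to 7).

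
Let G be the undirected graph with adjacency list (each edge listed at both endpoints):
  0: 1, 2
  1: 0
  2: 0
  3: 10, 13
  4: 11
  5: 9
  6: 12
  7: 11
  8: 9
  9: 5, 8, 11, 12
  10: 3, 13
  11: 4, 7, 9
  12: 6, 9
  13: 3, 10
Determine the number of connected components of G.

Component: {0, 1, 2}
Component: {3, 10, 13}
Component: {4, 5, 6, 7, 8, 9, 11, 12}

3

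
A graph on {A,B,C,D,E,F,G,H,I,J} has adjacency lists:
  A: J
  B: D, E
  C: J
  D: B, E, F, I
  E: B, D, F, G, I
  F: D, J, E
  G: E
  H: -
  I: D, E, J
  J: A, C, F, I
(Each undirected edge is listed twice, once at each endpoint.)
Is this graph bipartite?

The cycle E-D-F-E has length 3, which is odd, so the graph is not bipartite.

No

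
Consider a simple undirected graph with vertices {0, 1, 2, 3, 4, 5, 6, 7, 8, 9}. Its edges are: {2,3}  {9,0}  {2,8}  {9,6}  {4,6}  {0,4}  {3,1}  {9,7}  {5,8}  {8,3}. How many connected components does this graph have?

Component: {0, 4, 6, 7, 9}
Component: {1, 2, 3, 5, 8}

2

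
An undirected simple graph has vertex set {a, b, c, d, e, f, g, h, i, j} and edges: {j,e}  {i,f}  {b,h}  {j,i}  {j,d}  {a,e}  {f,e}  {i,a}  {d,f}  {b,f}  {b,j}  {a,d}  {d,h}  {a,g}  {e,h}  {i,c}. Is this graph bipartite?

Partition the vertices as {b, d, e, g, i} vs {a, c, f, h, j}. Each listed edge has one endpoint in each part, so the graph is bipartite.

Yes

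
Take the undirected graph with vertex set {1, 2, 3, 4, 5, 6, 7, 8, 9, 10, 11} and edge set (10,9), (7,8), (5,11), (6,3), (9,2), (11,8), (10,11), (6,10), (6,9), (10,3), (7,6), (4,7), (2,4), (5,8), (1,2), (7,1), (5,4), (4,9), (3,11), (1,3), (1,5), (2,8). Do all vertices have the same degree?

Yes

Degrees: 1:4, 2:4, 3:4, 4:4, 5:4, 6:4, 7:4, 8:4, 9:4, 10:4, 11:4
All degrees equal 4; the graph is regular.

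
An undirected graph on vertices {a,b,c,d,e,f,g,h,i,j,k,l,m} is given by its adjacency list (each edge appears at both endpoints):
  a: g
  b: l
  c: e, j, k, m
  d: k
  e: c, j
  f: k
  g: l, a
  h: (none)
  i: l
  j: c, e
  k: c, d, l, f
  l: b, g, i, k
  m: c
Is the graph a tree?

The graph has 13 vertices and 12 edges.
It is not connected, so it is not a tree.

No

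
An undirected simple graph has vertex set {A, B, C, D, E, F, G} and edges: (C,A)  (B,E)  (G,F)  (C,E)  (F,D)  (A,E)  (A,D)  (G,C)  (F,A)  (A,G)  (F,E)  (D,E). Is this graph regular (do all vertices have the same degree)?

No

Degrees: A:5, B:1, C:3, D:3, E:5, F:4, G:3
Degrees are not all equal (e.g. deg(B)=1 but deg(A)=5); not regular.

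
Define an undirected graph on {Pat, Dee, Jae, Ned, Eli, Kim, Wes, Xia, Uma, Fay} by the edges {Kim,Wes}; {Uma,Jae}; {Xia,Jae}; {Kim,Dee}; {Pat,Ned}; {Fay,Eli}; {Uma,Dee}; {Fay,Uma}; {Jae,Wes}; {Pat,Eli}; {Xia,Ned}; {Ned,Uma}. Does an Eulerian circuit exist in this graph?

Degrees: Pat:2, Dee:2, Jae:3, Ned:3, Eli:2, Kim:2, Wes:2, Xia:2, Uma:4, Fay:2
Jae, Ned have odd degree; an Eulerian circuit needs every degree to be even, so none exists.

No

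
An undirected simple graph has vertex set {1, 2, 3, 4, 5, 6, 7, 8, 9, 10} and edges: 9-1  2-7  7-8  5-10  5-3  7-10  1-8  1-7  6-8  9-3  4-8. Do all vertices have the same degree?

No

Degrees: 1:3, 2:1, 3:2, 4:1, 5:2, 6:1, 7:4, 8:4, 9:2, 10:2
Degrees are not all equal (e.g. deg(2)=1 but deg(7)=4); not regular.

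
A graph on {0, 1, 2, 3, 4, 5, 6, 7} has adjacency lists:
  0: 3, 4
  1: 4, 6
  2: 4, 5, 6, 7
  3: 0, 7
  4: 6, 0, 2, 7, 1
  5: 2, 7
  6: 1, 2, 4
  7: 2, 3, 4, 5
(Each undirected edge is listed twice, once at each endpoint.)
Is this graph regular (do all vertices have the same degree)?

No

Degrees: 0:2, 1:2, 2:4, 3:2, 4:5, 5:2, 6:3, 7:4
Degrees are not all equal (e.g. deg(0)=2 but deg(4)=5); not regular.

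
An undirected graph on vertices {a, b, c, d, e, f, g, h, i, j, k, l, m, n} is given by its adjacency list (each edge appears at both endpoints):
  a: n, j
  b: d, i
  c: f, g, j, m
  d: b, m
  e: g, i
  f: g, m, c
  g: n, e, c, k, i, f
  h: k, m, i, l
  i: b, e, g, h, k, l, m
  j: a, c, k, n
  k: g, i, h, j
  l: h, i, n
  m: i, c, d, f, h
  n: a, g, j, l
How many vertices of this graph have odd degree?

Degrees: a:2, b:2, c:4, d:2, e:2, f:3, g:6, h:4, i:7, j:4, k:4, l:3, m:5, n:4
Odd-degree vertices: f, i, l, m.

4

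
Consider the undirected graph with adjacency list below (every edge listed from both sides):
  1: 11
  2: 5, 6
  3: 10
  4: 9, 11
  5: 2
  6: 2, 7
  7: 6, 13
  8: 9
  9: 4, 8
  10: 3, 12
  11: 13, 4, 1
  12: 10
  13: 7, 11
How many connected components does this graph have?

Component: {3, 10, 12}
Component: {1, 2, 4, 5, 6, 7, 8, 9, 11, 13}

2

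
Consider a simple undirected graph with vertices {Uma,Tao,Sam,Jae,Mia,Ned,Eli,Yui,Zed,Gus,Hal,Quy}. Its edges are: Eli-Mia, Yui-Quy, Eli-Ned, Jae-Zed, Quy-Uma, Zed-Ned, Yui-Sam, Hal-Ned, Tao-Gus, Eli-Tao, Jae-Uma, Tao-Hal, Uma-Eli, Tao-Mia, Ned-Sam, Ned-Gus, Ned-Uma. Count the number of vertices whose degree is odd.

Degrees: Uma:4, Tao:4, Sam:2, Jae:2, Mia:2, Ned:6, Eli:4, Yui:2, Zed:2, Gus:2, Hal:2, Quy:2
Odd-degree vertices: none.

0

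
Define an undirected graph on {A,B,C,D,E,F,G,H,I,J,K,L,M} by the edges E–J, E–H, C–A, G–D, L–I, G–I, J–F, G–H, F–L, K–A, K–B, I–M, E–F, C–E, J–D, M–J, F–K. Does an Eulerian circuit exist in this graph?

No

Degrees: A:2, B:1, C:2, D:2, E:4, F:4, G:3, H:2, I:3, J:4, K:3, L:2, M:2
B, G, I, K have odd degree; an Eulerian circuit needs every degree to be even, so none exists.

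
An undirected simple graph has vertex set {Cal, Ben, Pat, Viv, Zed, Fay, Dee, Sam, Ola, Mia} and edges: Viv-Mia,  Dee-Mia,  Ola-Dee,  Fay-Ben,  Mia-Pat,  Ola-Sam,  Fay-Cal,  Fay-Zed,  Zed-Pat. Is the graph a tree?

|V| = 10, |E| = 9.
Connected and |E| = |V| - 1, which characterizes a tree.

Yes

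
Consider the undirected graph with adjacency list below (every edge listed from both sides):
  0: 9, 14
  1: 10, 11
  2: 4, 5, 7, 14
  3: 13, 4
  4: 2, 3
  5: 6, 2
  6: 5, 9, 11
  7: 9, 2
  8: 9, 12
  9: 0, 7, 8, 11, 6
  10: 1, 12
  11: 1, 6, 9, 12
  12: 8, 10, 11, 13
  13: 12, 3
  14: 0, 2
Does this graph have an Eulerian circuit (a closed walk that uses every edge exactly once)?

Degrees: 0:2, 1:2, 2:4, 3:2, 4:2, 5:2, 6:3, 7:2, 8:2, 9:5, 10:2, 11:4, 12:4, 13:2, 14:2
6, 9 have odd degree; an Eulerian circuit needs every degree to be even, so none exists.

No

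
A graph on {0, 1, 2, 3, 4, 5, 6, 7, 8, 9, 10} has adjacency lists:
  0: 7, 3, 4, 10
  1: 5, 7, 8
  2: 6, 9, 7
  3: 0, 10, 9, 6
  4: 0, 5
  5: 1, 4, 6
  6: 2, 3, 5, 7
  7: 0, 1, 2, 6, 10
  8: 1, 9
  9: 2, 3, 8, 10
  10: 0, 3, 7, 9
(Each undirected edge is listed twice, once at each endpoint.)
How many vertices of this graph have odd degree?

4

Degrees: 0:4, 1:3, 2:3, 3:4, 4:2, 5:3, 6:4, 7:5, 8:2, 9:4, 10:4
Odd-degree vertices: 1, 2, 5, 7.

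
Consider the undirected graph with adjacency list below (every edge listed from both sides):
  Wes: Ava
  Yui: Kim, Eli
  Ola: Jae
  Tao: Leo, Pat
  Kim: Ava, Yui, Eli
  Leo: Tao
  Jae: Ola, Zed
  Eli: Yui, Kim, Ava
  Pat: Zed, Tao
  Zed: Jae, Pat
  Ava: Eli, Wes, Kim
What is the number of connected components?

2

Component: {Wes, Yui, Kim, Eli, Ava}
Component: {Ola, Tao, Leo, Jae, Pat, Zed}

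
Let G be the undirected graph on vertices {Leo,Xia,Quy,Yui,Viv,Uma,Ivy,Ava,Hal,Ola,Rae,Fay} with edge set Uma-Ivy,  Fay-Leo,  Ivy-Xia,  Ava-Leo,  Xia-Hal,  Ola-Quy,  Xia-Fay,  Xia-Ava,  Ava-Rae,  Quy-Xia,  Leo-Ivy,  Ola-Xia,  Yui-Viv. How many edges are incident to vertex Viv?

Neighbors of Viv: Yui.

1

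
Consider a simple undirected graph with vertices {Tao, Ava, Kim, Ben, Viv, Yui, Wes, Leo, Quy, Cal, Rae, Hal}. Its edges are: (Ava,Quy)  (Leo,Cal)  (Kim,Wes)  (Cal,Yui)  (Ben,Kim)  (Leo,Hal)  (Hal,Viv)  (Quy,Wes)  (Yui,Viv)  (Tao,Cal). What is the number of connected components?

Component: {Rae}
Component: {Ava, Kim, Ben, Wes, Quy}
Component: {Tao, Viv, Yui, Leo, Cal, Hal}

3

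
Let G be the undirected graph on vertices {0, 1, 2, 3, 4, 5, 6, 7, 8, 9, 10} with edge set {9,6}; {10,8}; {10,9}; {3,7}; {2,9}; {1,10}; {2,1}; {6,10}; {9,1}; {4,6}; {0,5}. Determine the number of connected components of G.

3

Component: {0, 5}
Component: {3, 7}
Component: {1, 2, 4, 6, 8, 9, 10}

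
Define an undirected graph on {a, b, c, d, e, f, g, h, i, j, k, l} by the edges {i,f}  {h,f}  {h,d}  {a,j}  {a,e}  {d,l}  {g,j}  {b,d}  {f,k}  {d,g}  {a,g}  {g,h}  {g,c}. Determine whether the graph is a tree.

|V| = 12, |E| = 13.
Connected but with 13 > 11 edges, so it has a cycle and is not a tree.

No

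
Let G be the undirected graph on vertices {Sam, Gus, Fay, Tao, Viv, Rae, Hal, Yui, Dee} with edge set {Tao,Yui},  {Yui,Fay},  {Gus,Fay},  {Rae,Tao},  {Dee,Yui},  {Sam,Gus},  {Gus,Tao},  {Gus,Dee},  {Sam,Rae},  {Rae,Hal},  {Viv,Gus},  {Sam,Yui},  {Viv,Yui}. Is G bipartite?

Color {Gus, Rae, Yui} black and {Sam, Fay, Tao, Viv, Hal, Dee} white. No edge joins two same-colored vertices, so the graph is bipartite.

Yes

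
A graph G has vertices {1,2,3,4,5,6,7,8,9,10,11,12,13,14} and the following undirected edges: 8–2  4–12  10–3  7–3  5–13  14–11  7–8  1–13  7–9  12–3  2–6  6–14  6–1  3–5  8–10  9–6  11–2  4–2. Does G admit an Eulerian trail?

Yes

Degrees: 1:2, 2:4, 3:4, 4:2, 5:2, 6:4, 7:3, 8:3, 9:2, 10:2, 11:2, 12:2, 13:2, 14:2
Odd-degree vertices: 7, 8 (2 total).
With 2 odd-degree vertices and all edges in one connected piece, an Eulerian trail exists (from 7 to 8).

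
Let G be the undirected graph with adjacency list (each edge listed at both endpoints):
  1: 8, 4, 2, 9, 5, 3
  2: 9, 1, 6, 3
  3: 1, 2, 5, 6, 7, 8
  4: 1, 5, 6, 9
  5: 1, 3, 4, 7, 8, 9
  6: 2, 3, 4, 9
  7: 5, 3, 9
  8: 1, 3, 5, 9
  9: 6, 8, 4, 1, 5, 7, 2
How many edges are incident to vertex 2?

Neighbors of 2: 1, 3, 6, 9.

4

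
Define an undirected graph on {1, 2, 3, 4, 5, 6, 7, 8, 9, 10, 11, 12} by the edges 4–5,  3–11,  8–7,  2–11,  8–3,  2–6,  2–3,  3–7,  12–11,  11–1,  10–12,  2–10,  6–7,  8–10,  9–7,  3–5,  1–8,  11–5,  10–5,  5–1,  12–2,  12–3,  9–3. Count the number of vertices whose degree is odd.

Degrees: 1:3, 2:5, 3:7, 4:1, 5:5, 6:2, 7:4, 8:4, 9:2, 10:4, 11:5, 12:4
Odd-degree vertices: 1, 2, 3, 4, 5, 11.

6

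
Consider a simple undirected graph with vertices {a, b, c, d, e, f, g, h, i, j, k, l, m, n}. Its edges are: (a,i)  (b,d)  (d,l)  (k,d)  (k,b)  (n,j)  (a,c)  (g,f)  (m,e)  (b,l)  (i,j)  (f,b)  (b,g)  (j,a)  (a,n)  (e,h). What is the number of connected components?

3

Component: {e, h, m}
Component: {a, c, i, j, n}
Component: {b, d, f, g, k, l}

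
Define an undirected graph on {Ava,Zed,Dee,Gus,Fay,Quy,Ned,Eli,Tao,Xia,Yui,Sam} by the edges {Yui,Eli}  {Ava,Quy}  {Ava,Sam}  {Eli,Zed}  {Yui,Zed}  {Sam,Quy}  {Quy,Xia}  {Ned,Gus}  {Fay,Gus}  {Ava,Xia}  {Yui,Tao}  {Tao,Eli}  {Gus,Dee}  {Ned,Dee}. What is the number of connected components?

Component: {Ava, Quy, Xia, Sam}
Component: {Zed, Eli, Tao, Yui}
Component: {Dee, Gus, Fay, Ned}

3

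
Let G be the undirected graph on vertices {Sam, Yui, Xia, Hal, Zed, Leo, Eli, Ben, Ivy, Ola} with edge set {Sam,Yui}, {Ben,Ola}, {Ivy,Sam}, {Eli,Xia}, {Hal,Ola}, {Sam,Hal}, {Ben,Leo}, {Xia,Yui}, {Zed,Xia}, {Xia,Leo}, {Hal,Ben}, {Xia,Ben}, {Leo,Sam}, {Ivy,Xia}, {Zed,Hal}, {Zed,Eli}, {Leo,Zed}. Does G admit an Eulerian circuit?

Yes

Degrees: Sam:4, Yui:2, Xia:6, Hal:4, Zed:4, Leo:4, Eli:2, Ben:4, Ivy:2, Ola:2
All degrees are even and the non-isolated vertices are connected — an Eulerian circuit exists.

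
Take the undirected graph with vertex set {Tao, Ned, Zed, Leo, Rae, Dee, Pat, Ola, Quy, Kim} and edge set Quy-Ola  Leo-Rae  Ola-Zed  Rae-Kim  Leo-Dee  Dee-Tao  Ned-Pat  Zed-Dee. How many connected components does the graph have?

2

Component: {Ned, Pat}
Component: {Tao, Zed, Leo, Rae, Dee, Ola, Quy, Kim}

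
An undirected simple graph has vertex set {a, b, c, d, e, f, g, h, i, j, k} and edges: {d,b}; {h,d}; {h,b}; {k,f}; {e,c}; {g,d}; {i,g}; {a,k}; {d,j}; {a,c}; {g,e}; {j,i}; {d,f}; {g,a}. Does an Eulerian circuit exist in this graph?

No

Degrees: a:3, b:2, c:2, d:5, e:2, f:2, g:4, h:2, i:2, j:2, k:2
a, d have odd degree; an Eulerian circuit needs every degree to be even, so none exists.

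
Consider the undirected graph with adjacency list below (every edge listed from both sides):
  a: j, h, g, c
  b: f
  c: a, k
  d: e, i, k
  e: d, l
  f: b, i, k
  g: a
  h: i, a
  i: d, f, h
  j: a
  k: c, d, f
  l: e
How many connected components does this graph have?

Component: {a, b, c, d, e, f, g, h, i, j, k, l}

1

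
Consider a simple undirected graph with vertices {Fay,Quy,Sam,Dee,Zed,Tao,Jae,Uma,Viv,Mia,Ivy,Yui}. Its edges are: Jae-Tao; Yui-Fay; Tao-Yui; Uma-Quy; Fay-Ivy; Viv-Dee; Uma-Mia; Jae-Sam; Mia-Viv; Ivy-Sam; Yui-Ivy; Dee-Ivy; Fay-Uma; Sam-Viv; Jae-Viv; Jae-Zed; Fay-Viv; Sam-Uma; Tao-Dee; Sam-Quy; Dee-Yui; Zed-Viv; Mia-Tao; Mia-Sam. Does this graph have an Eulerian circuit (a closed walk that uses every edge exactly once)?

Degrees: Fay:4, Quy:2, Sam:6, Dee:4, Zed:2, Tao:4, Jae:4, Uma:4, Viv:6, Mia:4, Ivy:4, Yui:4
Every vertex has even degree and the edges form a single connected piece, so an Eulerian circuit exists.

Yes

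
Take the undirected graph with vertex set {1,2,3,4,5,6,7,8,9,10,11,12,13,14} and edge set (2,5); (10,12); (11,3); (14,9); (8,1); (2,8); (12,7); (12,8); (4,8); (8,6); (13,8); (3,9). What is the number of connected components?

2

Component: {3, 9, 11, 14}
Component: {1, 2, 4, 5, 6, 7, 8, 10, 12, 13}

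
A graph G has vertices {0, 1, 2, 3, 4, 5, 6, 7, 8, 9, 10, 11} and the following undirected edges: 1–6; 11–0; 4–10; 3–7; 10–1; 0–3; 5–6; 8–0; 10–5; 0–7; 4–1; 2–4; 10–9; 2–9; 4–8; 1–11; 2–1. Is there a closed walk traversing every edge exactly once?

No

Degrees: 0:4, 1:5, 2:3, 3:2, 4:4, 5:2, 6:2, 7:2, 8:2, 9:2, 10:4, 11:2
1, 2 have odd degree; an Eulerian circuit needs every degree to be even, so none exists.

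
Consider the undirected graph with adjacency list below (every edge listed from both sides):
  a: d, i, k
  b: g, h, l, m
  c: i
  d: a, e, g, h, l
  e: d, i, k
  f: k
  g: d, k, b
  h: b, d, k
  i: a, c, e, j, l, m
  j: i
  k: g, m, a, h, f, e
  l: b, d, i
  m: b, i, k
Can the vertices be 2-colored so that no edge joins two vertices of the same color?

Partition the vertices as {b, d, i, k} vs {a, c, e, f, g, h, j, l, m}. Each listed edge has one endpoint in each part, so the graph is bipartite.

Yes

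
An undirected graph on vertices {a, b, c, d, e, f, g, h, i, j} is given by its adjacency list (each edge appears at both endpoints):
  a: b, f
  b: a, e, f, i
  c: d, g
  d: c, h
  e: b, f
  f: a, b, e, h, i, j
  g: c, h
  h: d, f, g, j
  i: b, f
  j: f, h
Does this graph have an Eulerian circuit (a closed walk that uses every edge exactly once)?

Degrees: a:2, b:4, c:2, d:2, e:2, f:6, g:2, h:4, i:2, j:2
All degrees are even and the non-isolated vertices are connected — an Eulerian circuit exists.

Yes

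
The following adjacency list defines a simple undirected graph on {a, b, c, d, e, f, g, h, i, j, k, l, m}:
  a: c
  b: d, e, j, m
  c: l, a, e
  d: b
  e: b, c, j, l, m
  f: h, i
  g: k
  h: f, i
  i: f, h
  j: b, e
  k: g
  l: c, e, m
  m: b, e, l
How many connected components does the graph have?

3

Component: {g, k}
Component: {f, h, i}
Component: {a, b, c, d, e, j, l, m}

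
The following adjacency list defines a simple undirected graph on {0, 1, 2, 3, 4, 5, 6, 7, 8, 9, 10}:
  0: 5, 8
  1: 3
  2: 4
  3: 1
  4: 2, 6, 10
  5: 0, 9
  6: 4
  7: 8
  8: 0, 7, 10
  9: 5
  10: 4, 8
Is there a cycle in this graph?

No

|V| = 11, |E| = 9, number of components = 2.
Since 9 = 11 - 2, the graph is a forest and contains no cycle.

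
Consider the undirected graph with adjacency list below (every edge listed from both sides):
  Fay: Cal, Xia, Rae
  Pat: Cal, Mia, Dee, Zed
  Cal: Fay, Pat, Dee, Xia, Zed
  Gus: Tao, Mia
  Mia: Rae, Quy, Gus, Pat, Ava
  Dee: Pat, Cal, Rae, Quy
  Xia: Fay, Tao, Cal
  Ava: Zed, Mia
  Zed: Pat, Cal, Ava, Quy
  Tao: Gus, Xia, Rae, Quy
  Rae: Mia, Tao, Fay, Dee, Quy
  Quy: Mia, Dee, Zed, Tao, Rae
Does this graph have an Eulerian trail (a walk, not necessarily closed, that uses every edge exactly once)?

Degrees: Fay:3, Pat:4, Cal:5, Gus:2, Mia:5, Dee:4, Xia:3, Ava:2, Zed:4, Tao:4, Rae:5, Quy:5
Odd-degree vertices: Fay, Cal, Mia, Xia, Rae, Quy (6 total).
An Eulerian trail requires 0 or 2 odd-degree vertices; here there are 6.

No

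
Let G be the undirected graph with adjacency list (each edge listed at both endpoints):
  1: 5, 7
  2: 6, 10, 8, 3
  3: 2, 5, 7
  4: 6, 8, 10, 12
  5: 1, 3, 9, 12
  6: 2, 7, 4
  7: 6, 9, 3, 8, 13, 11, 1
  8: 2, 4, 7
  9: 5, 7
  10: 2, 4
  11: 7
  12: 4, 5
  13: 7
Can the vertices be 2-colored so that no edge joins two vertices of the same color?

Yes

Color {2, 4, 5, 7} black and {1, 3, 6, 8, 9, 10, 11, 12, 13} white. No edge joins two same-colored vertices, so the graph is bipartite.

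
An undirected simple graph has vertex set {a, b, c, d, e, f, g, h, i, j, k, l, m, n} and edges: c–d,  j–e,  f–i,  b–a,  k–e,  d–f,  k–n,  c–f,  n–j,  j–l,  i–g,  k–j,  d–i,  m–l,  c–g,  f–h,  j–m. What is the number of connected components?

Component: {a, b}
Component: {c, d, f, g, h, i}
Component: {e, j, k, l, m, n}

3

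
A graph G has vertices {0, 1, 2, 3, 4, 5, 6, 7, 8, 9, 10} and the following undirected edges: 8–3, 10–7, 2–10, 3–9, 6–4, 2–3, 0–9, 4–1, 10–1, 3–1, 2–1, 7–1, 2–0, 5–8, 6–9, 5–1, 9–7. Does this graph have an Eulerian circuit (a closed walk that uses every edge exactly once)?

Degrees: 0:2, 1:6, 2:4, 3:4, 4:2, 5:2, 6:2, 7:3, 8:2, 9:4, 10:3
7, 10 have odd degree; an Eulerian circuit needs every degree to be even, so none exists.

No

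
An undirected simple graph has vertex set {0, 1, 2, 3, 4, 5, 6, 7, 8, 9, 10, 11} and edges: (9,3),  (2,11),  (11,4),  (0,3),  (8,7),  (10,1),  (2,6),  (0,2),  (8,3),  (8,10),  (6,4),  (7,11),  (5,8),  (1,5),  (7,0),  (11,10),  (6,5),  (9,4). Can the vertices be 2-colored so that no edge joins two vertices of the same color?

Color {2, 3, 4, 5, 7, 10} black and {0, 1, 6, 8, 9, 11} white. No edge joins two same-colored vertices, so the graph is bipartite.

Yes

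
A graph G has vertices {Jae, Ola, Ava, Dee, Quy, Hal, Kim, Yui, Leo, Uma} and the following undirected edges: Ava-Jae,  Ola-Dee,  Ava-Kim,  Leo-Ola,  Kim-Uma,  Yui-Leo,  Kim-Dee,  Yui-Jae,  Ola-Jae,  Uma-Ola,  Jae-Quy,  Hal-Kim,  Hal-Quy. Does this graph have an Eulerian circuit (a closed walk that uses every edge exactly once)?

Degrees: Jae:4, Ola:4, Ava:2, Dee:2, Quy:2, Hal:2, Kim:4, Yui:2, Leo:2, Uma:2
Every vertex has even degree and the edges form a single connected piece, so an Eulerian circuit exists.

Yes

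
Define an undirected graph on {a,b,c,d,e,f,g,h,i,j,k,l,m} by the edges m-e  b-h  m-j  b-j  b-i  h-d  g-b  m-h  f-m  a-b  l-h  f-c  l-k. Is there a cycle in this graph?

|V| = 13, |E| = 13, number of components = 1.
Since 13 > 13 - 1, a cycle must exist; for instance b-h-m-j-b.

Yes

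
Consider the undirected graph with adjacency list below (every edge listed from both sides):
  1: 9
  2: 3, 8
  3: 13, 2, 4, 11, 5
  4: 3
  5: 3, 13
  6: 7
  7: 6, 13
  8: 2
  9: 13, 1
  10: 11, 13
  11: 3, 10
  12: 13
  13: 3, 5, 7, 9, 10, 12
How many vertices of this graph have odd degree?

6

Degrees: 1:1, 2:2, 3:5, 4:1, 5:2, 6:1, 7:2, 8:1, 9:2, 10:2, 11:2, 12:1, 13:6
Odd-degree vertices: 1, 3, 4, 6, 8, 12.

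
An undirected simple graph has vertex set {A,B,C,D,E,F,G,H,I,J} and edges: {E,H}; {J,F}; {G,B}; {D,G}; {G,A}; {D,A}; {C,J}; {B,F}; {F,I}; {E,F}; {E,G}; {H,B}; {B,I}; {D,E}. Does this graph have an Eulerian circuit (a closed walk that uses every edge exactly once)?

Degrees: A:2, B:4, C:1, D:3, E:4, F:4, G:4, H:2, I:2, J:2
Vertices with odd degree: C, D. An Eulerian circuit requires all degrees even.

No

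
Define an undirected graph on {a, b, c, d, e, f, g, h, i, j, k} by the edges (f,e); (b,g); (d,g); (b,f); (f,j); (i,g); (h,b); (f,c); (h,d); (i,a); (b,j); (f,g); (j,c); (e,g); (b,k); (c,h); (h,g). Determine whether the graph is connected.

Yes

A breadth-first search from a visits a, i, g, h, f, e, d, b, c, j, k — all 11 vertices — so the graph is connected.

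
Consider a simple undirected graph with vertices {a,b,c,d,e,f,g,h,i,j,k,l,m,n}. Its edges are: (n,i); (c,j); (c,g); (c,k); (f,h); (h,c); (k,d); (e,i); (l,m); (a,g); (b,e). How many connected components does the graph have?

Component: {l, m}
Component: {b, e, i, n}
Component: {a, c, d, f, g, h, j, k}

3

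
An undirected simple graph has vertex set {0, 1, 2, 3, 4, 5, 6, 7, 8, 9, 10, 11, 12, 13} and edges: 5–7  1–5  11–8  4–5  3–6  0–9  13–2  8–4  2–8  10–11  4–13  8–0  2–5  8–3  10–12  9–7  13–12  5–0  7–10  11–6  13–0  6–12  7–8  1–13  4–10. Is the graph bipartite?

Yes

Partition the vertices as {5, 6, 8, 9, 10, 13} vs {0, 1, 2, 3, 4, 7, 11, 12}. Each listed edge has one endpoint in each part, so the graph is bipartite.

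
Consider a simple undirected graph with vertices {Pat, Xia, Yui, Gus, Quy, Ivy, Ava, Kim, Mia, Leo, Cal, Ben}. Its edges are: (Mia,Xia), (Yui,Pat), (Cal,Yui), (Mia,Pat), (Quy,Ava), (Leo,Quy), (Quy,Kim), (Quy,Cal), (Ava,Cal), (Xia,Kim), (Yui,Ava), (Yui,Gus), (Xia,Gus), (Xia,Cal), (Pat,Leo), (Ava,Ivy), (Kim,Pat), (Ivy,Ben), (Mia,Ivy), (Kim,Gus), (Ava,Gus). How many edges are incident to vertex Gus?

4

Neighbors of Gus: Xia, Yui, Ava, Kim.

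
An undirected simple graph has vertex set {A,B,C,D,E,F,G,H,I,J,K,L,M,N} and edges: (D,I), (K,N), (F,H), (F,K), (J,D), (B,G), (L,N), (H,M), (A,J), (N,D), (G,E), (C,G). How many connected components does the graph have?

2

Component: {B, C, E, G}
Component: {A, D, F, H, I, J, K, L, M, N}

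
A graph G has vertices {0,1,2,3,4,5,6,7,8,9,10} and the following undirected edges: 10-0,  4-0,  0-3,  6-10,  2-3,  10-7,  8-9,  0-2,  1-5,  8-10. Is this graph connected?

Component: {1, 5}
Component: {0, 2, 3, 4, 6, 7, 8, 9, 10}
No edge joins these 2 groups, so the graph is disconnected.

No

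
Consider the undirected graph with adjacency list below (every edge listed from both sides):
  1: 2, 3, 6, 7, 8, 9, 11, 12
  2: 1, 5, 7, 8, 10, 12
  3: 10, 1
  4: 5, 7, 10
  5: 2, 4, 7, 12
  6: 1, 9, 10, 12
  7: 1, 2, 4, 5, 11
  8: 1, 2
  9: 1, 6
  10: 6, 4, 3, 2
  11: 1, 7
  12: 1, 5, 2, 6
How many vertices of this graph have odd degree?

2

Degrees: 1:8, 2:6, 3:2, 4:3, 5:4, 6:4, 7:5, 8:2, 9:2, 10:4, 11:2, 12:4
Odd-degree vertices: 4, 7.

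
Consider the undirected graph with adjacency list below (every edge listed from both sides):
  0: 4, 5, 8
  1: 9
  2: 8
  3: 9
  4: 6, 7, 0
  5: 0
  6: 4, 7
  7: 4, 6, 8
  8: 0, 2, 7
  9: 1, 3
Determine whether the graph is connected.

Component: {1, 3, 9}
Component: {0, 2, 4, 5, 6, 7, 8}
No edge joins these 2 groups, so the graph is disconnected.

No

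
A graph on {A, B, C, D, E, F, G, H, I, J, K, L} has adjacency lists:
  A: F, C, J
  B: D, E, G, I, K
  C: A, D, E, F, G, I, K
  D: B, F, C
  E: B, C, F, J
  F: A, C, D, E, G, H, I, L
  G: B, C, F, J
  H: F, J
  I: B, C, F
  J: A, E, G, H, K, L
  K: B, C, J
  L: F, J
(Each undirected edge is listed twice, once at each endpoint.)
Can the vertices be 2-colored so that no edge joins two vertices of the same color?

No

A-C-F-A is an odd cycle (length 3), and a bipartite graph can contain only even cycles.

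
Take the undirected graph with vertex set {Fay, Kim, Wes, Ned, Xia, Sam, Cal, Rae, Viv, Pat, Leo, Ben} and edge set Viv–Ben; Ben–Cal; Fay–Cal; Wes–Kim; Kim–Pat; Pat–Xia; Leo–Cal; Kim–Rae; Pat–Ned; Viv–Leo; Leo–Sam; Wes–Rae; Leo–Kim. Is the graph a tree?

|V| = 12, |E| = 13.
Connected but with 13 > 11 edges, so it has a cycle and is not a tree.

No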